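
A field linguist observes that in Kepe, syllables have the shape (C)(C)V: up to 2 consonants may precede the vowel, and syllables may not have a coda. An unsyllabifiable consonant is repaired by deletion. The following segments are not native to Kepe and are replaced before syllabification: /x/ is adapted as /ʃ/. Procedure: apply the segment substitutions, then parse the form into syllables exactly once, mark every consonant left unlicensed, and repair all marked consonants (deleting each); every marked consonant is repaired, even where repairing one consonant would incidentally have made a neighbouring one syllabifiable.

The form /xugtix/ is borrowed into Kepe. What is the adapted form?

Substitution: /x/ → /ʃ/, giving /ʃugtiʃ/.
The consonants /ʃ/ cannot be parsed into a legal (C)(C)V syllable (no codas are permitted; onsets may contain at most 2 consonants).
Each unlicensed consonant is deleted: /ʃ/.

ʃugti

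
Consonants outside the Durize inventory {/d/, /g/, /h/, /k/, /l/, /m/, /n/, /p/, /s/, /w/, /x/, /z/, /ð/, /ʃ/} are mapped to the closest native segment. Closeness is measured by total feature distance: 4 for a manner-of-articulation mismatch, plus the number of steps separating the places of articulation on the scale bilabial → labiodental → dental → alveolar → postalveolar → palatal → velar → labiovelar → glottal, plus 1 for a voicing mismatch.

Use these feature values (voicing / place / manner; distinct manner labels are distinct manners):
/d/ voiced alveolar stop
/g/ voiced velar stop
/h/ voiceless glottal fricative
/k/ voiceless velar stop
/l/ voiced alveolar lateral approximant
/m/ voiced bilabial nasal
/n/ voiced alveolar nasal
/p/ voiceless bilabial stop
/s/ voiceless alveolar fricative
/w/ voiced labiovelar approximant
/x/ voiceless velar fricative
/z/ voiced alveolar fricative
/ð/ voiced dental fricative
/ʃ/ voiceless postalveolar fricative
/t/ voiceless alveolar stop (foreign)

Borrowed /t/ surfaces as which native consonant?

d

/d/ is closest: same manner (stop), place distance 0 (alveolar→alveolar), voicing differs (+1); total 1. Next closest is /k/ at distance 3.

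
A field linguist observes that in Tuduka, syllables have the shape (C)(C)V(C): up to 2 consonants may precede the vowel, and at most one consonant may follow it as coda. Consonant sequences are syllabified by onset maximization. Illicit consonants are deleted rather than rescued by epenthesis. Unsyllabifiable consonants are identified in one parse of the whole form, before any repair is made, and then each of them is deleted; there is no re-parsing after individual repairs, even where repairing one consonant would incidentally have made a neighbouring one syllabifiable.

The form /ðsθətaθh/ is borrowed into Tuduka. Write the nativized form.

Under (C)(C)V(C), the unsyllabifiable consonants are /ð/, /h/ (at most one coda consonant is licensed; onsets may contain at most 2 consonants).
Deleting the stranded consonants removes /ð/, /h/.

sθətaθ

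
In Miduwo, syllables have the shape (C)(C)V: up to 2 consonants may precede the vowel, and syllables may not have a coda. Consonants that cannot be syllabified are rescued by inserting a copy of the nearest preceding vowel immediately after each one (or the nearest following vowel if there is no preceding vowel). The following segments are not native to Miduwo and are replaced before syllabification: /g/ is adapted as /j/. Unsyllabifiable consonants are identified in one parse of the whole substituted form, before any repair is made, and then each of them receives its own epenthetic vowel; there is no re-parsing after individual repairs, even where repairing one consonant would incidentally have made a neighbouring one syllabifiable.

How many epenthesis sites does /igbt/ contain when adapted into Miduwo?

After substitution the input is /ijbt/.
The unsyllabifiable consonants are /j/, /b/, /t/; each receives one epenthetic vowel.

3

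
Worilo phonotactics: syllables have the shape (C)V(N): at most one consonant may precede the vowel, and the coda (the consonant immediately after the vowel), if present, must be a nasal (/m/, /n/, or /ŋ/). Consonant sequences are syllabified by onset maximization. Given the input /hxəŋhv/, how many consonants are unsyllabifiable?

3

Under (C)V(N), the unsyllabifiable consonants are /h/, /h/, /v/ (only a nasal (/m/, /n/, or /ŋ/) is licensed in coda position; onsets are limited to one consonant).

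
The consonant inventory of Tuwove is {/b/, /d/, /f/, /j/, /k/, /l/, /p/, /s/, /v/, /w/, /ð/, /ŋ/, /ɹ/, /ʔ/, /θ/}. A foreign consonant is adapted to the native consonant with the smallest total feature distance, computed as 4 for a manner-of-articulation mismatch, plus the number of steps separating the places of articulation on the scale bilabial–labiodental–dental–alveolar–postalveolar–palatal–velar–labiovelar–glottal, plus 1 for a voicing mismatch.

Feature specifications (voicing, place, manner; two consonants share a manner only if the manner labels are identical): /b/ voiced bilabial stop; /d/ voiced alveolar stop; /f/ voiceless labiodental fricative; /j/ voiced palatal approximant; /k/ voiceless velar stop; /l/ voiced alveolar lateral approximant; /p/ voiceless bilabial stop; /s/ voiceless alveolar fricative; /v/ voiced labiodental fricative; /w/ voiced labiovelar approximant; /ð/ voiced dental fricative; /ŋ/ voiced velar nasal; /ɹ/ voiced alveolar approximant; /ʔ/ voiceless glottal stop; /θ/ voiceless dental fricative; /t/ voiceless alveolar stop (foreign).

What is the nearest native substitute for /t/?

/d/ is closest: same manner (stop), place distance 0 (alveolar→alveolar), voicing differs (+1); total 1. Next closest is /k/ at distance 3.

d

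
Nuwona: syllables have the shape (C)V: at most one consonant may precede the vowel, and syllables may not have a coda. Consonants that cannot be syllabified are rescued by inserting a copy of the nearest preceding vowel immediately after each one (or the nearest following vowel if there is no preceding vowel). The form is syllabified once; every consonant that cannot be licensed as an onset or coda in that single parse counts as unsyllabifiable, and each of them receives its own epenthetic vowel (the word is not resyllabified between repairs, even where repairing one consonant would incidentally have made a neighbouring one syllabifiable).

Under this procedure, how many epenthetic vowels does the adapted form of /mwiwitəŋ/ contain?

2

The unsyllabifiable consonants are /m/, /ŋ/; each receives one epenthetic vowel.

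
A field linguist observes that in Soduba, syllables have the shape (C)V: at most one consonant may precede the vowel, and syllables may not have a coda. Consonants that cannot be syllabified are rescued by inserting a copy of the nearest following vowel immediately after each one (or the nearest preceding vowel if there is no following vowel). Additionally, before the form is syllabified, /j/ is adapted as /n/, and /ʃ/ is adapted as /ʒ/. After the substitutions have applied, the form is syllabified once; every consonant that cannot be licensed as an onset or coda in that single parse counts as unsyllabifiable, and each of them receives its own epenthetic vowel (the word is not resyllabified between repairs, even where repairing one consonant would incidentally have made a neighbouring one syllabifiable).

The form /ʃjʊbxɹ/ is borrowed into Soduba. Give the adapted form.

ʒʊnʊbʊxʊɹʊ

Substitution: /ʃ/ → /ʒ/, /j/ → /n/, giving /ʒnʊbxɹ/.
The consonants /ʒ/, /b/, /x/, /ɹ/ cannot be parsed into a legal (C)V syllable (no codas are permitted; onsets are limited to one consonant).
Each unlicensed consonant becomes the onset of a new syllable: /ʒ/ → /ʒʊ/, /b/ → /bʊ/, /x/ → /xʊ/, /ɹ/ → /ɹʊ/.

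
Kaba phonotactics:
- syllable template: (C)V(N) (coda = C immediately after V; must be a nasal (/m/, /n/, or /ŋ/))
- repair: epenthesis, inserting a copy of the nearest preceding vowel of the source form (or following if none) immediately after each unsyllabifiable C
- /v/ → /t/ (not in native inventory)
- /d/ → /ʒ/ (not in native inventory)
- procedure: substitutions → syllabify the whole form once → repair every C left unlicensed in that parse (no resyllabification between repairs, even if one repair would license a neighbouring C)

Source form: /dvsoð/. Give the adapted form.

Substitution: /d/ → /ʒ/, /v/ → /t/, giving /ʒtsoð/.
Under (C)V(N), the unsyllabifiable consonants are /ʒ/, /t/, /ð/ (only a nasal (/m/, /n/, or /ŋ/) is licensed in coda position; onsets are limited to one consonant).
Each unlicensed consonant becomes the onset of a new syllable: /ʒ/ → /ʒo/, /t/ → /to/, /ð/ → /ðo/.

ʒotosoðo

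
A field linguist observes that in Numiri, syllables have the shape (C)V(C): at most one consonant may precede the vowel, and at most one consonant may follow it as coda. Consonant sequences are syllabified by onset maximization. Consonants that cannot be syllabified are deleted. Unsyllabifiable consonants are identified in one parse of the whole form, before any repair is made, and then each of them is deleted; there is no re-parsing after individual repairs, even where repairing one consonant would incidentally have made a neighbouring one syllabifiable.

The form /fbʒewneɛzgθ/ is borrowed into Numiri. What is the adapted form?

ʒewneɛz

Syllabifying with onset maximization leaves /f/, /b/, /g/, /θ/ stranded (at most one coda consonant is licensed; onsets are limited to one consonant).
Each unlicensed consonant is deleted: /f/, /b/, /g/, /θ/.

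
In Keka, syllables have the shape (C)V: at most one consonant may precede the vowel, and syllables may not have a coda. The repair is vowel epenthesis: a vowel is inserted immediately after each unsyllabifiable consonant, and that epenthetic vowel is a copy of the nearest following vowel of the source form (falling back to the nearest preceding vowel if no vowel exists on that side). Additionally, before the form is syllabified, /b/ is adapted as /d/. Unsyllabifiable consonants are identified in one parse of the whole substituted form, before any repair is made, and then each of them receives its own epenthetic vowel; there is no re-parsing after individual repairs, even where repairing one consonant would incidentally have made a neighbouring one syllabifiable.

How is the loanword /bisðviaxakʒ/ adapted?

disiðiviaxakaʒa

Substitution: /b/ → /d/, giving /disðviaxakʒ/.
Syllabifying with onset maximization leaves /s/, /ð/, /k/, /ʒ/ stranded (no codas are permitted; onsets are limited to one consonant).
Each unlicensed consonant becomes the onset of a new syllable: /s/ → /si/, /ð/ → /ði/, /k/ → /ka/, /ʒ/ → /ʒa/.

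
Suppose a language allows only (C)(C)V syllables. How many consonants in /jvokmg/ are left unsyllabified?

Syllabifying with onset maximization leaves /k/, /m/, /g/ stranded (no codas are permitted; onsets may contain at most 2 consonants).

3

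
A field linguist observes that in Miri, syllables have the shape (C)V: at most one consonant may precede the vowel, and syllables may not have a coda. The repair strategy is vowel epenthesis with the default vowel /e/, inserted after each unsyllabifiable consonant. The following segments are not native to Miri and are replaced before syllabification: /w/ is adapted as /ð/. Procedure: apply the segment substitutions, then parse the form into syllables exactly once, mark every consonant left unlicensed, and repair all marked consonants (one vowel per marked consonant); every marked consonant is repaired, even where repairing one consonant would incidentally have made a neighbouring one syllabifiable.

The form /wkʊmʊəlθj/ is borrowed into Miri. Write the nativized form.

ðekʊmʊəleθeje

Substitution: /w/ → /ð/, giving /ðkʊmʊəlθj/.
Under (C)V, the unsyllabifiable consonants are /ð/, /l/, /θ/, /j/ (no codas are permitted; onsets are limited to one consonant).
Inserting the epenthetic vowel yields /ð/ → /ðe/, /l/ → /le/, /θ/ → /θe/, /j/ → /je/.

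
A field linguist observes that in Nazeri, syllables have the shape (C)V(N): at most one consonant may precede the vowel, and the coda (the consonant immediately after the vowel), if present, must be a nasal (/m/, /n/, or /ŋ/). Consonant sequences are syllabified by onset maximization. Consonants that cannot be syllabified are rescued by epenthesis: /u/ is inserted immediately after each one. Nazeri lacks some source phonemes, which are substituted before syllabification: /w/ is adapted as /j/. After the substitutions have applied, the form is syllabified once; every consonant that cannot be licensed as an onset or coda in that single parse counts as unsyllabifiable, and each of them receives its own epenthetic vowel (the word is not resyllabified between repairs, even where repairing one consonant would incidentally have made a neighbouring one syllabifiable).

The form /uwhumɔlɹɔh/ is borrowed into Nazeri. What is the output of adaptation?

ujuhumɔluɹɔhu

Substitution: /w/ → /j/, giving /ujhumɔlɹɔh/.
Under (C)V(N), the unsyllabifiable consonants are /j/, /l/, /h/ (only a nasal (/m/, /n/, or /ŋ/) is licensed in coda position; onsets are limited to one consonant).
Epenthesis after each stranded consonant: /j/ → /ju/, /l/ → /lu/, /h/ → /hu/.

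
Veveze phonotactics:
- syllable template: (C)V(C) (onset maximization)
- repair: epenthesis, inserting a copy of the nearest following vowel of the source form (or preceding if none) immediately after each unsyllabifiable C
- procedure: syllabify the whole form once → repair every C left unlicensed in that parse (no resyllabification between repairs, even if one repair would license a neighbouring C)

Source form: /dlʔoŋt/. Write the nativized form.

doloʔoŋto

Syllabifying with onset maximization leaves /d/, /l/, /t/ stranded (at most one coda consonant is licensed; onsets are limited to one consonant).
Epenthesis after each stranded consonant: /d/ → /do/, /l/ → /lo/, /t/ → /to/.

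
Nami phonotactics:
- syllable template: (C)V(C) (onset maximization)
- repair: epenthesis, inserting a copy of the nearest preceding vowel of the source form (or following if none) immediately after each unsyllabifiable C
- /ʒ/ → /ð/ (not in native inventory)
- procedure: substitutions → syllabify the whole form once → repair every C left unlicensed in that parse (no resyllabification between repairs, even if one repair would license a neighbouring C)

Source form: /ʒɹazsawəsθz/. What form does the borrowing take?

ðaɹazsawəsθəzə

Substitution: /ʒ/ → /ð/, giving /ðɹazsawəsθz/.
The consonants /ð/, /θ/, /z/ cannot be parsed into a legal (C)V(C) syllable (at most one coda consonant is licensed; onsets are limited to one consonant).
Inserting the epenthetic vowel yields /ð/ → /ða/, /θ/ → /θə/, /z/ → /zə/.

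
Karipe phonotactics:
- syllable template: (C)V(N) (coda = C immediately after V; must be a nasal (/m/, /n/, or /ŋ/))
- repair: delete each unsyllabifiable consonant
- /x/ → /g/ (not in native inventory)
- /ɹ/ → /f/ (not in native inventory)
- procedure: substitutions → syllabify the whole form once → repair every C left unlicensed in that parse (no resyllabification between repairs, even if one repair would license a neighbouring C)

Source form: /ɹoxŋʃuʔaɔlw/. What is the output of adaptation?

foʃuʔaɔ

Substitution: /ɹ/ → /f/, /x/ → /g/, giving /fogŋʃuʔaɔlw/.
The consonants /g/, /ŋ/, /l/, /w/ cannot be parsed into a legal (C)V(N) syllable (only a nasal (/m/, /n/, or /ŋ/) is licensed in coda position; onsets are limited to one consonant).
Each unlicensed consonant is deleted: /g/, /ŋ/, /l/, /w/.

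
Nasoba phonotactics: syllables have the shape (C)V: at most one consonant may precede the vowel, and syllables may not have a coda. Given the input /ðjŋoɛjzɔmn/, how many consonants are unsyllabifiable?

Under (C)V, the unsyllabifiable consonants are /ð/, /j/, /j/, /m/, /n/ (no codas are permitted; onsets are limited to one consonant).

5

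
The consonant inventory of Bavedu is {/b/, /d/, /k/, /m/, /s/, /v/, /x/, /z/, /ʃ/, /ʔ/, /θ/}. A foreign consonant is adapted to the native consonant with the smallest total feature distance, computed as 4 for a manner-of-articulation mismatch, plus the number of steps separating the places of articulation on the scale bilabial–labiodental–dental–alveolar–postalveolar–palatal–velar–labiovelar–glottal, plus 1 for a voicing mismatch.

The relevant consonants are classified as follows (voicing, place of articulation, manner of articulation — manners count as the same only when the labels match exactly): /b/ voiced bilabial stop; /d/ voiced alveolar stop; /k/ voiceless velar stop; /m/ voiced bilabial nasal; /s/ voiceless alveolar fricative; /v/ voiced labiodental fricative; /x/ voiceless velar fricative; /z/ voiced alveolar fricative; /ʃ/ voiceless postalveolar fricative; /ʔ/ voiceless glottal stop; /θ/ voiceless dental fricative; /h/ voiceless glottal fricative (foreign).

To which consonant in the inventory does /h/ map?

x

/x/ is closest: same manner (fricative), place distance 2 (glottal→velar), same voicing; total 2. Next closest is /ʃ/ at distance 4.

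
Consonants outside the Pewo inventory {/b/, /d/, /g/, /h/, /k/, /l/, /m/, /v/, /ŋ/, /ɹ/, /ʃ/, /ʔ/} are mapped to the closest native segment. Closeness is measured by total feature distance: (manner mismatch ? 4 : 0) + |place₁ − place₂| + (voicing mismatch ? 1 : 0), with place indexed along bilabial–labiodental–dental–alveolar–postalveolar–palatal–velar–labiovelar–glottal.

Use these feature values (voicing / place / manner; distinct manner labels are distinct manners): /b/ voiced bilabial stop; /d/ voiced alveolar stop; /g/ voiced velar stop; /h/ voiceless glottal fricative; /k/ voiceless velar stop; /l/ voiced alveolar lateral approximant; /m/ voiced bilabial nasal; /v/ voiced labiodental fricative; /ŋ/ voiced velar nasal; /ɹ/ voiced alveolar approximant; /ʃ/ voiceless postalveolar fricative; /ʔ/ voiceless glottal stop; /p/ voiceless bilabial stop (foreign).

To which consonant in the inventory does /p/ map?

/b/ is closest: same manner (stop), place distance 0 (bilabial→bilabial), voicing differs (+1); total 1. Next closest is /d/ at distance 4.

b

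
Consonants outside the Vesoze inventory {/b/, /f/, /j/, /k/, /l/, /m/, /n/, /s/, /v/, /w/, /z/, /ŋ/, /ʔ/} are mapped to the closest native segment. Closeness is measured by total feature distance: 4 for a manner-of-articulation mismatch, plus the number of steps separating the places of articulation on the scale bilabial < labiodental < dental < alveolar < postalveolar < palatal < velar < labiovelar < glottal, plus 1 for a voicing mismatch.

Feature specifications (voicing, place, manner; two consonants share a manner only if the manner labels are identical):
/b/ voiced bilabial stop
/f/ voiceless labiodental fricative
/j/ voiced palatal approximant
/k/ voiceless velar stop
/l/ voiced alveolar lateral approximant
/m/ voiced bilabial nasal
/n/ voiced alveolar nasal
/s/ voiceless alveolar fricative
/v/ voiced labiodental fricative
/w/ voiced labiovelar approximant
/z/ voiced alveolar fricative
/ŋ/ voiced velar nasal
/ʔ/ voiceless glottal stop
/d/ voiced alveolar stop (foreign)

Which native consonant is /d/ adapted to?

b

/b/ is closest: same manner (stop), place distance 3 (alveolar→bilabial), same voicing; total 3. Next closest is /k/ at distance 4.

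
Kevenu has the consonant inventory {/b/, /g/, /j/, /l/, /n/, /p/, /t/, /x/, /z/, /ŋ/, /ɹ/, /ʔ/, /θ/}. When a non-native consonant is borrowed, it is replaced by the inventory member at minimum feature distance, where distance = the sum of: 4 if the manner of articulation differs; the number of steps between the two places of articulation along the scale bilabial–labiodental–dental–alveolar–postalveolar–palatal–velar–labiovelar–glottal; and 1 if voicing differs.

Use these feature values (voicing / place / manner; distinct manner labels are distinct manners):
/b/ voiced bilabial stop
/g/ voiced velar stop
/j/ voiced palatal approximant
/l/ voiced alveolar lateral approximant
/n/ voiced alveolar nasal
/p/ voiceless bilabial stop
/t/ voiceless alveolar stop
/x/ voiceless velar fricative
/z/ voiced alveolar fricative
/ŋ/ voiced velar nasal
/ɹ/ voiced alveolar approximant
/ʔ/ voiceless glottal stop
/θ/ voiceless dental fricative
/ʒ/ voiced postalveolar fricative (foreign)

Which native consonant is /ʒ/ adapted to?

/z/ is closest: same manner (fricative), place distance 1 (postalveolar→alveolar), same voicing; total 1. Next closest is /x/ at distance 3.

z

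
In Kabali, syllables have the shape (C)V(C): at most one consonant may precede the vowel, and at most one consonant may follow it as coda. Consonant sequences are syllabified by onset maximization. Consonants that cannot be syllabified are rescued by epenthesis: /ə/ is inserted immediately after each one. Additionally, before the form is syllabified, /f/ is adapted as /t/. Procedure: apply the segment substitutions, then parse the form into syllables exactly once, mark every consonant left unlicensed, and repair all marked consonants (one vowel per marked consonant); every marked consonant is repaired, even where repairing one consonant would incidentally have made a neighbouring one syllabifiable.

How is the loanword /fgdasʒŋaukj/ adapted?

təgədasʒəŋaukjə

Substitution: /f/ → /t/, giving /tgdasʒŋaukj/.
The consonants /t/, /g/, /ʒ/, /j/ cannot be parsed into a legal (C)V(C) syllable (at most one coda consonant is licensed; onsets are limited to one consonant).
Epenthesis after each stranded consonant: /t/ → /tə/, /g/ → /gə/, /ʒ/ → /ʒə/, /j/ → /jə/.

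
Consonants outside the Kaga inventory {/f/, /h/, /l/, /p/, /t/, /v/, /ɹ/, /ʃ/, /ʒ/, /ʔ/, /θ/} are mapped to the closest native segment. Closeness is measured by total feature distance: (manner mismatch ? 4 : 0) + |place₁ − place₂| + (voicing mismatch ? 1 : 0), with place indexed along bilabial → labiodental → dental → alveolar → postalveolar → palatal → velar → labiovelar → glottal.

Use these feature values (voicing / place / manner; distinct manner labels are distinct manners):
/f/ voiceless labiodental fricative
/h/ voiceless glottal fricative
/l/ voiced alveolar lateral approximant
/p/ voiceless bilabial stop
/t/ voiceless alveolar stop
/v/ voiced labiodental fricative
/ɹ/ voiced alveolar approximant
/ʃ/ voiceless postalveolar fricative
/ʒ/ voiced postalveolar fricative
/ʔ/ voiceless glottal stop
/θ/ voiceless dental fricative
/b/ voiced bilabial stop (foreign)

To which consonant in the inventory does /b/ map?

/p/ is closest: same manner (stop), place distance 0 (bilabial→bilabial), voicing differs (+1); total 1. Next closest is /t/ at distance 4.

p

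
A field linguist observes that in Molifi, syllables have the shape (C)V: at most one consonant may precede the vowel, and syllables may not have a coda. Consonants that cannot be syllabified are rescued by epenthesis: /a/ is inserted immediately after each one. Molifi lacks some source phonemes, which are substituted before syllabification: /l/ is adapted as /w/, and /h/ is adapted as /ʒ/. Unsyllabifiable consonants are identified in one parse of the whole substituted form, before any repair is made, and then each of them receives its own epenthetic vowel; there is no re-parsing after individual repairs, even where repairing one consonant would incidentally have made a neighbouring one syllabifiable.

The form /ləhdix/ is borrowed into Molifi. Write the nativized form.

wəʒadixa

Substitution: /l/ → /w/, /h/ → /ʒ/, giving /wəʒdix/.
Syllabifying with onset maximization leaves /ʒ/, /x/ stranded (no codas are permitted; onsets are limited to one consonant).
Inserting the epenthetic vowel yields /ʒ/ → /ʒa/, /x/ → /xa/.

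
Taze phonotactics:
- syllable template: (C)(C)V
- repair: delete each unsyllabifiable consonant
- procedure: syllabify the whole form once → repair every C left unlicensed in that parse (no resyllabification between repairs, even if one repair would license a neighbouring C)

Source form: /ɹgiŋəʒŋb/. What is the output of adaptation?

ɹgiŋə

The consonants /ʒ/, /ŋ/, /b/ cannot be parsed into a legal (C)(C)V syllable (no codas are permitted; onsets may contain at most 2 consonants).
Deleting the stranded consonants removes /ʒ/, /ŋ/, /b/.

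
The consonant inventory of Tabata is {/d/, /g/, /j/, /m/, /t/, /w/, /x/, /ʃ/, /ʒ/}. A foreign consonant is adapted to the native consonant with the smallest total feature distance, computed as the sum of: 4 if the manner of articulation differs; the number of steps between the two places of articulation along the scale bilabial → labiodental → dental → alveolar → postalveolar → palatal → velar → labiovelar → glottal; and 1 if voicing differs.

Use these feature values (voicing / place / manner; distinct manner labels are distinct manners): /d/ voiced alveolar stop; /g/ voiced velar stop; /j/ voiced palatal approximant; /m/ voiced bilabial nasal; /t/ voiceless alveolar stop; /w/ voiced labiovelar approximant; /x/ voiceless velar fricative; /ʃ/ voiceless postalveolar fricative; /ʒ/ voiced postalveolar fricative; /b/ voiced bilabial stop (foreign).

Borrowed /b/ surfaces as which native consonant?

d

/d/ is closest: same manner (stop), place distance 3 (bilabial→alveolar), same voicing; total 3. Next closest is /m/ at distance 4.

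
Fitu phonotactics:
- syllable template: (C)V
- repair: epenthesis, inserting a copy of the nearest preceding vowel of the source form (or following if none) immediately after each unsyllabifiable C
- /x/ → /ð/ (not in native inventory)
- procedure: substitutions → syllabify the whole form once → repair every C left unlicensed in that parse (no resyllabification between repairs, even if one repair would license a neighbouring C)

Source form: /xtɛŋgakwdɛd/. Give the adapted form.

ðɛtɛŋɛgakawadɛdɛ

Substitution: /x/ → /ð/, giving /ðtɛŋgakwdɛd/.
The consonants /ð/, /ŋ/, /k/, /w/, /d/ cannot be parsed into a legal (C)V syllable (no codas are permitted; onsets are limited to one consonant).
Inserting the epenthetic vowel yields /ð/ → /ðɛ/, /ŋ/ → /ŋɛ/, /k/ → /ka/, /w/ → /wa/, /d/ → /dɛ/.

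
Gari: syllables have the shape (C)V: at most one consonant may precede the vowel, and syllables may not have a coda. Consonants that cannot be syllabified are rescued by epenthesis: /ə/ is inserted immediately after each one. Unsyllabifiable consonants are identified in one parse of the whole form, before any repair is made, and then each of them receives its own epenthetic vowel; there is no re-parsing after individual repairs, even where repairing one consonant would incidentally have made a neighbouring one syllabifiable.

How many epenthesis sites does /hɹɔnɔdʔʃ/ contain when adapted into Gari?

The unsyllabifiable consonants are /h/, /d/, /ʔ/, /ʃ/; each receives one epenthetic vowel.

4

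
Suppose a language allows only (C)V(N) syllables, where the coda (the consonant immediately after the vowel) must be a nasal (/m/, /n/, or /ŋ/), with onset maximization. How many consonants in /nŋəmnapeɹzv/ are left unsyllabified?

4

The consonants /n/, /ɹ/, /z/, /v/ cannot be parsed into a legal (C)V(N) syllable (only a nasal (/m/, /n/, or /ŋ/) is licensed in coda position; onsets are limited to one consonant).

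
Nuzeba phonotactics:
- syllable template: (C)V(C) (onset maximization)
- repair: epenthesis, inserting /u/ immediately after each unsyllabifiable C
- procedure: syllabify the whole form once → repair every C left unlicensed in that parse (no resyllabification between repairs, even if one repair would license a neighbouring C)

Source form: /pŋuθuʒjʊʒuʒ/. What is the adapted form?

Syllabifying with onset maximization leaves /p/ stranded (at most one coda consonant is licensed; onsets are limited to one consonant).
Each unlicensed consonant becomes the onset of a new syllable: /p/ → /pu/.

puŋuθuʒjʊʒuʒ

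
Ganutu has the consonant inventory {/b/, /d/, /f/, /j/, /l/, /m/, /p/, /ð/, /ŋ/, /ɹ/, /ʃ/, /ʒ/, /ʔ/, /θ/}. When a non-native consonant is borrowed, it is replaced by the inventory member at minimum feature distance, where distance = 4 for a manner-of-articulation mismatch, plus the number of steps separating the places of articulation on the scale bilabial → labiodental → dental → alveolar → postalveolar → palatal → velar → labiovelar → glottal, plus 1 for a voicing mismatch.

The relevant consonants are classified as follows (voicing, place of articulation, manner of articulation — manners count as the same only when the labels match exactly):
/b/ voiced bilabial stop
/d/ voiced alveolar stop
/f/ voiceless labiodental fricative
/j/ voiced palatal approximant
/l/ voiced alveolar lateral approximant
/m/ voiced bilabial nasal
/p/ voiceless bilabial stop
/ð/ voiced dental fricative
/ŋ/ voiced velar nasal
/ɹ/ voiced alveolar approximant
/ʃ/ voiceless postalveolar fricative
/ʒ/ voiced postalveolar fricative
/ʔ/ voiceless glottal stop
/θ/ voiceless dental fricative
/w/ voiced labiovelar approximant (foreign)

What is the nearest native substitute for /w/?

/j/ is closest: same manner (approximant), place distance 2 (labiovelar→palatal), same voicing; total 2. Next closest is /ɹ/ at distance 4.

j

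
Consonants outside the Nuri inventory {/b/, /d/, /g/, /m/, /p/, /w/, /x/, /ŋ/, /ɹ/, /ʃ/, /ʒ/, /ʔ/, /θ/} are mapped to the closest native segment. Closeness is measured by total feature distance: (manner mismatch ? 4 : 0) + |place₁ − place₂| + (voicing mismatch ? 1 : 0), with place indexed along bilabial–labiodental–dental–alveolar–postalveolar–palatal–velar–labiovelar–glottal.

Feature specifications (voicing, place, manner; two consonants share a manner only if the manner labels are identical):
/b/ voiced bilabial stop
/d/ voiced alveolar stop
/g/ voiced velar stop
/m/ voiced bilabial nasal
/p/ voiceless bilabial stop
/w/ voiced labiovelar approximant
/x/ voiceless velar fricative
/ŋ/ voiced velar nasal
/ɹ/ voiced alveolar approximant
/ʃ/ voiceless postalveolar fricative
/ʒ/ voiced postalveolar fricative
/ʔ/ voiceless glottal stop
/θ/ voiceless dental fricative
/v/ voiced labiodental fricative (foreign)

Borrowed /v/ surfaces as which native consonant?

/θ/ is closest: same manner (fricative), place distance 1 (labiodental→dental), voicing differs (+1); total 2. Next closest is /ʒ/ at distance 3.

θ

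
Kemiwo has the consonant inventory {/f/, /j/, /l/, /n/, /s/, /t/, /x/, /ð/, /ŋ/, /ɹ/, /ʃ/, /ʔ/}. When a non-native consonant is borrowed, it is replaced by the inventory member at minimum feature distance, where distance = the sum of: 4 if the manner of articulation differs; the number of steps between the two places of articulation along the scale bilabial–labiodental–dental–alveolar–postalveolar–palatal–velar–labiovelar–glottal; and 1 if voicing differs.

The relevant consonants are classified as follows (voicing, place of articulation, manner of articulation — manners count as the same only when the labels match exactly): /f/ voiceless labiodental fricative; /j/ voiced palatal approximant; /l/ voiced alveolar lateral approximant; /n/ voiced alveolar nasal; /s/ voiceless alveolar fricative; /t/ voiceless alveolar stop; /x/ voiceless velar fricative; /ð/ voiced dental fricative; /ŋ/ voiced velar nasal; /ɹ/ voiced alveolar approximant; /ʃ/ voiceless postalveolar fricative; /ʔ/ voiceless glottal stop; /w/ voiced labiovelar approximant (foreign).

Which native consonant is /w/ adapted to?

/j/ is closest: same manner (approximant), place distance 2 (labiovelar→palatal), same voicing; total 2. Next closest is /ɹ/ at distance 4.

j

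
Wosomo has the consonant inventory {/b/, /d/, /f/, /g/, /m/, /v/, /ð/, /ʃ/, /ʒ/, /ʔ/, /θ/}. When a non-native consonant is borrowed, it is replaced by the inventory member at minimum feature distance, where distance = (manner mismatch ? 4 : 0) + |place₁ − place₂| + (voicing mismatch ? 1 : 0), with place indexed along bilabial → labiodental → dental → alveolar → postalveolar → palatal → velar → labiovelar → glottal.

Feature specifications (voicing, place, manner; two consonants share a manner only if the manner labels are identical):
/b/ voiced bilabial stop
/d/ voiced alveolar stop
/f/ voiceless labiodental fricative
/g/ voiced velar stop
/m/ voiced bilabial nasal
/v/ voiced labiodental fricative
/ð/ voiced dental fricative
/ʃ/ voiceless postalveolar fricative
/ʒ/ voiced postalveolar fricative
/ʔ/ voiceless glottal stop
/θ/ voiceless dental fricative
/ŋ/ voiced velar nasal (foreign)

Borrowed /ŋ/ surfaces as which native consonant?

g

/g/ is closest: manner differs (nasal→stop, +4), place distance 0 (velar→velar), same voicing; total 4. Next closest is /m/ at distance 6.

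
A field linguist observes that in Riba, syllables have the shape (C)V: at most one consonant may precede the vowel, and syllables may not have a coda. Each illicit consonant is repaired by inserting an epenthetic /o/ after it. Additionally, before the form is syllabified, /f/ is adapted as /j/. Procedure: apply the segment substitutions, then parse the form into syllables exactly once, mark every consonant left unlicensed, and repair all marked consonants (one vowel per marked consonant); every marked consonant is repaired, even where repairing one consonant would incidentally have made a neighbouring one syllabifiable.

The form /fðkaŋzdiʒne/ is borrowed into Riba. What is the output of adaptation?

joðokaŋozodiʒone

Substitution: /f/ → /j/, giving /jðkaŋzdiʒne/.
The consonants /j/, /ð/, /ŋ/, /z/, /ʒ/ cannot be parsed into a legal (C)V syllable (no codas are permitted; onsets are limited to one consonant).
Each unlicensed consonant becomes the onset of a new syllable: /j/ → /jo/, /ð/ → /ðo/, /ŋ/ → /ŋo/, /z/ → /zo/, /ʒ/ → /ʒo/.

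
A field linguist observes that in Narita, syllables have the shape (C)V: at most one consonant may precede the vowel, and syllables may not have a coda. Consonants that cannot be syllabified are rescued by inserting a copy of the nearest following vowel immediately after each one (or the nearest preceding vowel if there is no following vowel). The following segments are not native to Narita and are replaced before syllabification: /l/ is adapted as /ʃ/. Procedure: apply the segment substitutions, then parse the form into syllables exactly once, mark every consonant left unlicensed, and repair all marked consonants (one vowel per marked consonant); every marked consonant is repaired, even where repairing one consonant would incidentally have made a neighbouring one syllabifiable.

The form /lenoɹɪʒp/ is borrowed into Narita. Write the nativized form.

ʃenoɹɪʒɪpɪ

Substitution: /l/ → /ʃ/, giving /ʃenoɹɪʒp/.
Syllabifying with onset maximization leaves /ʒ/, /p/ stranded (no codas are permitted; onsets are limited to one consonant).
Epenthesis after each stranded consonant: /ʒ/ → /ʒɪ/, /p/ → /pɪ/.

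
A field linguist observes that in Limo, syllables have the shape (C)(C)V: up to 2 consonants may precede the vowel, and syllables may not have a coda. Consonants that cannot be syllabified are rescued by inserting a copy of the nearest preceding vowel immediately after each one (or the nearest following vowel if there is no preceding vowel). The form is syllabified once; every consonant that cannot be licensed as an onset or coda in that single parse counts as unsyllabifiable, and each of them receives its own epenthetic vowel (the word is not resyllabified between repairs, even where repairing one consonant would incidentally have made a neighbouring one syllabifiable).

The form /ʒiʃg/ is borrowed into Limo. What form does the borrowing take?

Syllabifying with onset maximization leaves /ʃ/, /g/ stranded (no codas are permitted; onsets may contain at most 2 consonants).
Epenthesis after each stranded consonant: /ʃ/ → /ʃi/, /g/ → /gi/.

ʒiʃigi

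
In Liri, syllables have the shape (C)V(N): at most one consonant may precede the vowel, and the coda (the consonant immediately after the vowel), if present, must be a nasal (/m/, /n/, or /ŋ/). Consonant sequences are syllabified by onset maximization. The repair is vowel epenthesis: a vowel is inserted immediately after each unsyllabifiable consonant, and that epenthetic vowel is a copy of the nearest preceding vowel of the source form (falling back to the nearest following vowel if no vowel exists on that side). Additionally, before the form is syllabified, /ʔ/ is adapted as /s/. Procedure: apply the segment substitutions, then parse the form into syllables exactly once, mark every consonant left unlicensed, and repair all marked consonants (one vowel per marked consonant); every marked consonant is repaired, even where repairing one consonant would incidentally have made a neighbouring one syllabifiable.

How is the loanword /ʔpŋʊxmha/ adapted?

sʊpʊŋʊxʊmʊha

Substitution: /ʔ/ → /s/, giving /spŋʊxmha/.
The consonants /s/, /p/, /x/, /m/ cannot be parsed into a legal (C)V(N) syllable (only a nasal (/m/, /n/, or /ŋ/) is licensed in coda position; onsets are limited to one consonant).
Epenthesis after each stranded consonant: /s/ → /sʊ/, /p/ → /pʊ/, /x/ → /xʊ/, /m/ → /mʊ/.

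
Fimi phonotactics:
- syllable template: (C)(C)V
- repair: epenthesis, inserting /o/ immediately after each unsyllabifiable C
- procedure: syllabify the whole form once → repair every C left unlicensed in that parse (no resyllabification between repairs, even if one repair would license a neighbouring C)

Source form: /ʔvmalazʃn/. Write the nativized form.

The consonants /ʔ/, /z/, /ʃ/, /n/ cannot be parsed into a legal (C)(C)V syllable (no codas are permitted; onsets may contain at most 2 consonants).
Inserting the epenthetic vowel yields /ʔ/ → /ʔo/, /z/ → /zo/, /ʃ/ → /ʃo/, /n/ → /no/.

ʔovmalazoʃono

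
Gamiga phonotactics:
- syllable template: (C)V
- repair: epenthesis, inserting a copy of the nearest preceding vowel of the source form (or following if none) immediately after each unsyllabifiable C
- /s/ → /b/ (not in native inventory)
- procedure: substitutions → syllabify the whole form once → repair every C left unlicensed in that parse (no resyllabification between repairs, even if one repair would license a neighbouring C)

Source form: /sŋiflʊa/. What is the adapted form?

Substitution: /s/ → /b/, giving /bŋiflʊa/.
Syllabifying with onset maximization leaves /b/, /f/ stranded (no codas are permitted; onsets are limited to one consonant).
Each unlicensed consonant becomes the onset of a new syllable: /b/ → /bi/, /f/ → /fi/.

biŋifilʊa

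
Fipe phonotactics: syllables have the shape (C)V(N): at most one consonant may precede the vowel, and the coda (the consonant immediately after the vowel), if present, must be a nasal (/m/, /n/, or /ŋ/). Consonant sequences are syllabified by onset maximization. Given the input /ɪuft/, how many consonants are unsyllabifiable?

The consonants /f/, /t/ cannot be parsed into a legal (C)V(N) syllable (only a nasal (/m/, /n/, or /ŋ/) is licensed in coda position; onsets are limited to one consonant).

2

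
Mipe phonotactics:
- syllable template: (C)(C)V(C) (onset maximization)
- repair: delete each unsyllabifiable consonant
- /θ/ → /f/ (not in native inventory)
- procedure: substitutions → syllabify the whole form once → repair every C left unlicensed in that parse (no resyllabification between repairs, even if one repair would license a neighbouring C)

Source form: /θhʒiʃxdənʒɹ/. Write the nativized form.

Substitution: /θ/ → /f/, giving /fhʒiʃxdənʒɹ/.
Under (C)(C)V(C), the unsyllabifiable consonants are /f/, /ʒ/, /ɹ/ (at most one coda consonant is licensed; onsets may contain at most 2 consonants).
Deleting the stranded consonants removes /f/, /ʒ/, /ɹ/.

hʒiʃxdən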